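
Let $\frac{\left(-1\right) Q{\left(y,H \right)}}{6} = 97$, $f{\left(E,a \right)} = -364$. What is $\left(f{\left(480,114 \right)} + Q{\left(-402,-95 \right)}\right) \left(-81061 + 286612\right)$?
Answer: $-194451246$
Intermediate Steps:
$Q{\left(y,H \right)} = -582$ ($Q{\left(y,H \right)} = \left(-6\right) 97 = -582$)
$\left(f{\left(480,114 \right)} + Q{\left(-402,-95 \right)}\right) \left(-81061 + 286612\right) = \left(-364 - 582\right) \left(-81061 + 286612\right) = \left(-946\right) 205551 = -194451246$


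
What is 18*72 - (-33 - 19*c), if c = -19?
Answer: 968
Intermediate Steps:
18*72 - (-33 - 19*c) = 18*72 - (-33 - 19*(-19)) = 1296 - (-33 + 361) = 1296 - 1*328 = 1296 - 328 = 968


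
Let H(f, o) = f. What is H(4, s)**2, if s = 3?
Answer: 16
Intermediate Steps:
H(4, s)**2 = 4**2 = 16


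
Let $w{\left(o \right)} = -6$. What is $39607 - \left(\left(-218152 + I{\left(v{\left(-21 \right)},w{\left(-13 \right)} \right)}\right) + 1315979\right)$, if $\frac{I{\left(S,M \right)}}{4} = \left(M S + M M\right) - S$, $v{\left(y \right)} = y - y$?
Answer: $-1058364$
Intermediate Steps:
$v{\left(y \right)} = 0$
$I{\left(S,M \right)} = - 4 S + 4 M^{2} + 4 M S$ ($I{\left(S,M \right)} = 4 \left(\left(M S + M M\right) - S\right) = 4 \left(\left(M S + M^{2}\right) - S\right) = 4 \left(\left(M^{2} + M S\right) - S\right) = 4 \left(M^{2} - S + M S\right) = - 4 S + 4 M^{2} + 4 M S$)
$39607 - \left(\left(-218152 + I{\left(v{\left(-21 \right)},w{\left(-13 \right)} \right)}\right) + 1315979\right) = 39607 - \left(\left(-218152 + \left(\left(-4\right) 0 + 4 \left(-6\right)^{2} + 4 \left(-6\right) 0\right)\right) + 1315979\right) = 39607 - \left(\left(-218152 + \left(0 + 4 \cdot 36 + 0\right)\right) + 1315979\right) = 39607 - \left(\left(-218152 + \left(0 + 144 + 0\right)\right) + 1315979\right) = 39607 - \left(\left(-218152 + 144\right) + 1315979\right) = 39607 - \left(-218008 + 1315979\right) = 39607 - 1097971 = -1058364$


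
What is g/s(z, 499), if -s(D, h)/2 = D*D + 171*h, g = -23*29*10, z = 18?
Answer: 3335/85653 ≈ 0.038936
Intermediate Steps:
g = -6670 (g = -667*10 = -6670)
s(D, h) = -342*h - 2*D² (s(D, h) = -2*(D*D + 171*h) = -2*(D² + 171*h) = -342*h - 2*D²)
g/s(z, 499) = -6670/(-342*499 - 2*18²) = -6670/(-170658 - 2*324) = -6670/(-170658 - 648) = -6670/(-171306) = -6670*(-1/171306) = 3335/85653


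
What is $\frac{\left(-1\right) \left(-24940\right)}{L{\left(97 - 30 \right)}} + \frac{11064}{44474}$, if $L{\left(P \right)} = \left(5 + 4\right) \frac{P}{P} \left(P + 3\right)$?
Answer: $\frac{55807594}{1400931} \approx 39.836$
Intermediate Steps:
$L{\left(P \right)} = 27 + 9 P$ ($L{\left(P \right)} = 9 \cdot 1 \left(3 + P\right) = 9 \left(3 + P\right) = 27 + 9 P$)
$\frac{\left(-1\right) \left(-24940\right)}{L{\left(97 - 30 \right)}} + \frac{11064}{44474} = \frac{\left(-1\right) \left(-24940\right)}{27 + 9 \left(97 - 30\right)} + \frac{11064}{44474} = \frac{24940}{27 + 9 \cdot 67} + 11064 \cdot \frac{1}{44474} = \frac{24940}{27 + 603} + \frac{5532}{22237} = \frac{24940}{630} + \frac{5532}{22237} = 24940 \cdot \frac{1}{630} + \frac{5532}{22237} = \frac{2494}{63} + \frac{5532}{22237} = \frac{55807594}{1400931}$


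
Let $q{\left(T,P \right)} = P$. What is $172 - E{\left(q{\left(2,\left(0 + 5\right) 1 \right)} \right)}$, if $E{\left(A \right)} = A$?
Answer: $167$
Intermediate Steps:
$172 - E{\left(q{\left(2,\left(0 + 5\right) 1 \right)} \right)} = 172 - \left(0 + 5\right) 1 = 172 - 5 \cdot 1 = 172 - 5 = 167$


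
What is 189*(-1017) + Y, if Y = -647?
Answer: -192860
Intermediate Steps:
189*(-1017) + Y = 189*(-1017) - 647 = -192213 - 647 = -192860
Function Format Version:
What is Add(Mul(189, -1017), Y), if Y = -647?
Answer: -192860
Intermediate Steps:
Add(Mul(189, -1017), Y) = Add(Mul(189, -1017), -647) = Add(-192213, -647) = -192860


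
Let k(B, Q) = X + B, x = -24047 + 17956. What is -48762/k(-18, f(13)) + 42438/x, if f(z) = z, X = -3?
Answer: 14100864/6091 ≈ 2315.0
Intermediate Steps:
x = -6091
k(B, Q) = -3 + B
-48762/k(-18, f(13)) + 42438/x = -48762/(-3 - 18) + 42438/(-6091) = -48762/(-21) + 42438*(-1/6091) = -48762*(-1/21) - 42438/6091 = 2322 - 42438/6091 = 14100864/6091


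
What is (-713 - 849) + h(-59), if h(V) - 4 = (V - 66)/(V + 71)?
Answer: -18821/12 ≈ -1568.4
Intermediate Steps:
h(V) = 4 + (-66 + V)/(71 + V) (h(V) = 4 + (V - 66)/(V + 71) = 4 + (-66 + V)/(71 + V))
(-713 - 849) + h(-59) = (-713 - 849) + (218 + 5*(-59))/(71 - 59) = -1562 + (218 - 295)/12 = -1562 + (1/12)*(-77) = -1562 - 77/12 = -18821/12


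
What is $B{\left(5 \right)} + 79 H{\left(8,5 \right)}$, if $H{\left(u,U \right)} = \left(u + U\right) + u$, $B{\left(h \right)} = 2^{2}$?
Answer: $1663$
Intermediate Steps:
$B{\left(h \right)} = 4$
$H{\left(u,U \right)} = U + 2 u$ ($H{\left(u,U \right)} = \left(U + u\right) + u = U + 2 u$)
$B{\left(5 \right)} + 79 H{\left(8,5 \right)} = 4 + 79 \left(5 + 2 \cdot 8\right) = 4 + 79 \left(5 + 16\right) = 4 + 79 \cdot 21 = 4 + 1659 = 1663$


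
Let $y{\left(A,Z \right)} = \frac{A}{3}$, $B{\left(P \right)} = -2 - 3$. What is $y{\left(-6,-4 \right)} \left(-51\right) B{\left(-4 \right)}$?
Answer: $-510$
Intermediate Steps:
$B{\left(P \right)} = -5$ ($B{\left(P \right)} = -2 - 3 = -5$)
$y{\left(A,Z \right)} = \frac{A}{3}$ ($y{\left(A,Z \right)} = A \frac{1}{3} = \frac{A}{3}$)
$y{\left(-6,-4 \right)} \left(-51\right) B{\left(-4 \right)} = \frac{1}{3} \left(-6\right) \left(-51\right) \left(-5\right) = \left(-2\right) \left(-51\right) \left(-5\right) = 102 \left(-5\right) = -510$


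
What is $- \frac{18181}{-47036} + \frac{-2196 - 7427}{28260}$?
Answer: $\frac{3822977}{83077335} \approx 0.046017$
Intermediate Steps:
$- \frac{18181}{-47036} + \frac{-2196 - 7427}{28260} = \left(-18181\right) \left(- \frac{1}{47036}\right) + \left(-2196 - 7427\right) \frac{1}{28260} = \frac{18181}{47036} - \frac{9623}{28260} = \frac{3822977}{83077335}$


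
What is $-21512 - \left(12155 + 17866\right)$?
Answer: $-51533$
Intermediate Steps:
$-21512 - \left(12155 + 17866\right) = -21512 - 30021 = -51533$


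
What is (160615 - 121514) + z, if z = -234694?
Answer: -195593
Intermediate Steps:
(160615 - 121514) + z = (160615 - 121514) - 234694 = 39101 - 234694 = -195593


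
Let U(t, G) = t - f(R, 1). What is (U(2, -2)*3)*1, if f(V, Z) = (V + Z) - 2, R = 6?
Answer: -9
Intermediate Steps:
f(V, Z) = -2 + V + Z
U(t, G) = -5 + t (U(t, G) = t - (-2 + 6 + 1) = t - 1*5 = t - 5 = -5 + t)
(U(2, -2)*3)*1 = ((-5 + 2)*3)*1 = -3*3*1 = -9*1 = -9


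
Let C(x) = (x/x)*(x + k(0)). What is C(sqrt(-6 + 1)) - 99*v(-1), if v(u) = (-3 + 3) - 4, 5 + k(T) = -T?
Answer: 391 + I*sqrt(5) ≈ 391.0 + 2.2361*I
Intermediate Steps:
k(T) = -5 - T
C(x) = -5 + x (C(x) = (x/x)*(x + (-5 - 1*0)) = 1*(x + (-5 + 0)) = 1*(x - 5) = 1*(-5 + x) = -5 + x)
v(u) = -4 (v(u) = 0 - 4 = -4)
C(sqrt(-6 + 1)) - 99*v(-1) = (-5 + sqrt(-6 + 1)) - 99*(-4) = (-5 + sqrt(-5)) + 396 = (-5 + I*sqrt(5)) + 396 = 391 + I*sqrt(5)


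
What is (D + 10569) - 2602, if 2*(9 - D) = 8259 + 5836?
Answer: 1857/2 ≈ 928.50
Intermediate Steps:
D = -14077/2 (D = 9 - (8259 + 5836)/2 = 9 - ½*14095 = 9 - 14095/2 = -14077/2 ≈ -7038.5)
(D + 10569) - 2602 = (-14077/2 + 10569) - 2602 = 7061/2 - 2602 = 1857/2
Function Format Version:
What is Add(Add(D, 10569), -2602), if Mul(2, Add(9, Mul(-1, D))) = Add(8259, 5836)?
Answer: Rational(1857, 2) ≈ 928.50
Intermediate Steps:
D = Rational(-14077, 2) (D = Add(9, Mul(Rational(-1, 2), Add(8259, 5836))) = Add(9, Mul(Rational(-1, 2), 14095)) = Add(9, Rational(-14095, 2)) = Rational(-14077, 2) ≈ -7038.5)
Add(Add(D, 10569), -2602) = Add(Add(Rational(-14077, 2), 10569), -2602) = Add(Rational(7061, 2), -2602) = Rational(1857, 2)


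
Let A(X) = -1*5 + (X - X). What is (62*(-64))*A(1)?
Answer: 19840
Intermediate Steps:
A(X) = -5 (A(X) = -5 + 0 = -5)
(62*(-64))*A(1) = (62*(-64))*(-5) = -3968*(-5) = 19840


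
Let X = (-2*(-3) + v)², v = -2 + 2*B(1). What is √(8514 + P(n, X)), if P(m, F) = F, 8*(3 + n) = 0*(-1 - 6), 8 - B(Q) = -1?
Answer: √8998 ≈ 94.858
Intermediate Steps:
B(Q) = 9 (B(Q) = 8 - 1*(-1) = 8 + 1 = 9)
v = 16 (v = -2 + 2*9 = -2 + 18 = 16)
X = 484 (X = (-2*(-3) + 16)² = (6 + 16)² = 22² = 484)
n = -3 (n = -3 + (0*(-1 - 6))/8 = -3 + (0*(-7))/8 = -3 + (⅛)*0 = -3 + 0 = -3)
√(8514 + P(n, X)) = √(8514 + 484) = √8998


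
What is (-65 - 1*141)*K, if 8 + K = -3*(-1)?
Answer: 1030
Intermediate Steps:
K = -5 (K = -8 - 3*(-1) = -8 + 3 = -5)
(-65 - 1*141)*K = (-65 - 1*141)*(-5) = (-65 - 141)*(-5) = -206*(-5) = 1030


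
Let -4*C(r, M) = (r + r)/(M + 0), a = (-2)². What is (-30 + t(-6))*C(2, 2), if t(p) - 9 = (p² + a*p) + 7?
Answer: 1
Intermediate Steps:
a = 4
t(p) = 16 + p² + 4*p (t(p) = 9 + ((p² + 4*p) + 7) = 9 + (7 + p² + 4*p) = 16 + p² + 4*p)
C(r, M) = -r/(2*M) (C(r, M) = -(r + r)/(4*(M + 0)) = -2*r/(4*M) = -r/(2*M))
(-30 + t(-6))*C(2, 2) = (-30 + (16 + (-6)² + 4*(-6)))*(-½*2/2) = (-30 + (16 + 36 - 24))*(-½*2*½) = (-30 + 28)*(-½) = -2*(-½) = 1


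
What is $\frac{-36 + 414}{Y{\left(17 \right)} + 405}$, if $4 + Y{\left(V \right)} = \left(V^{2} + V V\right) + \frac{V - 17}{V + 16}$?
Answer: $\frac{378}{979} \approx 0.38611$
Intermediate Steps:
$Y{\left(V \right)} = -4 + 2 V^{2} + \frac{-17 + V}{16 + V}$ ($Y{\left(V \right)} = -4 + \left(\left(V^{2} + V V\right) + \frac{V - 17}{V + 16}\right) = -4 + \left(\left(V^{2} + V^{2}\right) + \frac{-17 + V}{16 + V}\right) = -4 + \left(2 V^{2} + \frac{-17 + V}{16 + V}\right) = -4 + 2 V^{2} + \frac{-17 + V}{16 + V}$)
$\frac{-36 + 414}{Y{\left(17 \right)} + 405} = \frac{-36 + 414}{\frac{-81 - 51 + 2 \cdot 17^{3} + 32 \cdot 17^{2}}{16 + 17} + 405} = \frac{378}{\frac{-81 - 51 + 2 \cdot 4913 + 32 \cdot 289}{33} + 405} = \frac{378}{\frac{-81 - 51 + 9826 + 9248}{33} + 405} = \frac{378}{\frac{1}{33} \cdot 18942 + 405} = \frac{378}{574 + 405} = \frac{378}{979}$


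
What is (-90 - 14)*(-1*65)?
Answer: 6760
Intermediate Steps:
(-90 - 14)*(-1*65) = -104*(-65) = 6760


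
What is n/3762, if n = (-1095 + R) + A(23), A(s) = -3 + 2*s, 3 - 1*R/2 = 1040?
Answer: -521/627 ≈ -0.83094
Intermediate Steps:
R = -2074 (R = 6 - 2*1040 = 6 - 2080 = -2074)
n = -3126 (n = (-1095 - 2074) + (-3 + 2*23) = -3169 + (-3 + 46) = -3169 + 43 = -3126)
n/3762 = -3126/3762 = -3126*1/3762 = -521/627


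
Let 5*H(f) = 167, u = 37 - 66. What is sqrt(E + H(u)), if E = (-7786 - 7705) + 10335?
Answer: I*sqrt(128065)/5 ≈ 71.572*I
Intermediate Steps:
u = -29
H(f) = 167/5 (H(f) = (1/5)*167 = 167/5)
E = -5156 (E = -15491 + 10335 = -5156)
sqrt(E + H(u)) = sqrt(-5156 + 167/5) = sqrt(-25613/5) = I*sqrt(128065)/5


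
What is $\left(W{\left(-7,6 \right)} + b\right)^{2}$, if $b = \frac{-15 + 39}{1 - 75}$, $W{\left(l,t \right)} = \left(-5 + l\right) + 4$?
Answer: $\frac{94864}{1369} \approx 69.294$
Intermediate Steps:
$W{\left(l,t \right)} = -1 + l$
$b = - \frac{12}{37}$ ($b = \frac{24}{-74} = 24 \left(- \frac{1}{74}\right) = - \frac{12}{37} \approx -0.32432$)
$\left(W{\left(-7,6 \right)} + b\right)^{2} = \left(\left(-1 - 7\right) - \frac{12}{37}\right)^{2} = \left(-8 - \frac{12}{37}\right)^{2} = \left(- \frac{308}{37}\right)^{2} = \frac{94864}{1369}$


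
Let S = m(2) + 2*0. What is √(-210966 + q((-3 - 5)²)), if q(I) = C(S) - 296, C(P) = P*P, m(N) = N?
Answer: I*√211258 ≈ 459.63*I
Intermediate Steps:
S = 2 (S = 2 + 2*0 = 2 + 0 = 2)
C(P) = P²
q(I) = -292 (q(I) = 2² - 296 = 4 - 296 = -292)
√(-210966 + q((-3 - 5)²)) = √(-210966 - 292) = √(-211258) = I*√211258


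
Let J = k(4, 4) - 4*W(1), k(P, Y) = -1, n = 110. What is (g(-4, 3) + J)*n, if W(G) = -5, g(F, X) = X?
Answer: 2420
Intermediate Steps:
J = 19 (J = -1 - 4*(-5) = -1 + 20 = 19)
(g(-4, 3) + J)*n = (3 + 19)*110 = 22*110 = 2420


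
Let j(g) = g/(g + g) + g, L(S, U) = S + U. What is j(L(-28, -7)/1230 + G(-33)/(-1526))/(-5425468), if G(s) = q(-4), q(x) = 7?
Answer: -12521/145478498952 ≈ -8.6068e-8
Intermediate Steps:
G(s) = 7
j(g) = ½ + g (j(g) = g/((2*g)) + g = (1/(2*g))*g + g = ½ + g)
j(L(-28, -7)/1230 + G(-33)/(-1526))/(-5425468) = (½ + ((-28 - 7)/1230 + 7/(-1526)))/(-5425468) = (½ + (-35*1/1230 + 7*(-1/1526)))*(-1/5425468) = (½ + (-7/246 - 1/218))*(-1/5425468) = (½ - 443/13407)*(-1/5425468) = (12521/26814)*(-1/5425468) = -12521/145478498952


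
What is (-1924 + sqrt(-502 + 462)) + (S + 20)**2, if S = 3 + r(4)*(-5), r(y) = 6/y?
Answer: -6735/4 + 2*I*sqrt(10) ≈ -1683.8 + 6.3246*I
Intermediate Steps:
S = -9/2 (S = 3 + (6/4)*(-5) = 3 + (6*(1/4))*(-5) = 3 + (3/2)*(-5) = 3 - 15/2 = -9/2 ≈ -4.5000)
(-1924 + sqrt(-502 + 462)) + (S + 20)**2 = (-1924 + sqrt(-502 + 462)) + (-9/2 + 20)**2 = (-1924 + sqrt(-40)) + (31/2)**2 = (-1924 + 2*I*sqrt(10)) + 961/4 = -6735/4 + 2*I*sqrt(10)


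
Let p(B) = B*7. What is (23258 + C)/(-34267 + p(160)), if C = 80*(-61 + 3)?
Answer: -214/381 ≈ -0.56168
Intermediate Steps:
p(B) = 7*B
C = -4640 (C = 80*(-58) = -4640)
(23258 + C)/(-34267 + p(160)) = (23258 - 4640)/(-34267 + 7*160) = 18618/(-34267 + 1120) = 18618/(-33147) = 18618*(-1/33147) = -214/381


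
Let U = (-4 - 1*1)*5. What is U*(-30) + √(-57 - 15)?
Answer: 750 + 6*I*√2 ≈ 750.0 + 8.4853*I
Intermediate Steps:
U = -25 (U = (-4 - 1)*5 = -5*5 = -25)
U*(-30) + √(-57 - 15) = -25*(-30) + √(-57 - 15) = 750 + √(-72) = 750 + 6*I*√2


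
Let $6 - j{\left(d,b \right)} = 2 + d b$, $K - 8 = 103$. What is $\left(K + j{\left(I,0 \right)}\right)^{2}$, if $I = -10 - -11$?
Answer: $13225$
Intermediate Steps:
$K = 111$ ($K = 8 + 103 = 111$)
$I = 1$ ($I = -10 + 11 = 1$)
$j{\left(d,b \right)} = 4 - b d$ ($j{\left(d,b \right)} = 6 - \left(2 + d b\right) = 6 - \left(2 + b d\right) = 4 - b d$)
$\left(K + j{\left(I,0 \right)}\right)^{2} = \left(111 + \left(4 - 0 \cdot 1\right)\right)^{2} = \left(111 + \left(4 + 0\right)\right)^{2} = \left(111 + 4\right)^{2} = 115^{2} = 13225$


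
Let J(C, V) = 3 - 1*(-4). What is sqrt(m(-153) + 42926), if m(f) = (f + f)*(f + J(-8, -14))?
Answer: sqrt(87602) ≈ 295.98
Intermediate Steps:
J(C, V) = 7 (J(C, V) = 3 + 4 = 7)
m(f) = 2*f*(7 + f) (m(f) = (f + f)*(f + 7) = (2*f)*(7 + f) = 2*f*(7 + f))
sqrt(m(-153) + 42926) = sqrt(2*(-153)*(7 - 153) + 42926) = sqrt(2*(-153)*(-146) + 42926) = sqrt(44676 + 42926) = sqrt(87602)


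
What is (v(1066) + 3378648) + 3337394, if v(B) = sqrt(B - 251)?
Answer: 6716042 + sqrt(815) ≈ 6.7161e+6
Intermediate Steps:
v(B) = sqrt(-251 + B)
(v(1066) + 3378648) + 3337394 = (sqrt(-251 + 1066) + 3378648) + 3337394 = (sqrt(815) + 3378648) + 3337394 = (3378648 + sqrt(815)) + 3337394 = 6716042 + sqrt(815)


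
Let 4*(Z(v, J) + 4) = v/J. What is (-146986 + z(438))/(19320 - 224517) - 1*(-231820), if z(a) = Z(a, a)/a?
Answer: 27780246667189/119835048 ≈ 2.3182e+5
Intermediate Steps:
Z(v, J) = -4 + v/(4*J) (Z(v, J) = -4 + (v/J)/4 = -4 + v/(4*J))
z(a) = -15/(4*a) (z(a) = (-4 + a/(4*a))/a = (-4 + 1/4)/a = -15/(4*a))
(-146986 + z(438))/(19320 - 224517) - 1*(-231820) = (-146986 - 15/4/438)/(19320 - 224517) - 1*(-231820) = (-146986 - 15/4*1/438)/(-205197) + 231820 = (-146986 - 5/584)*(-1/205197) + 231820 = -85839829/584*(-1/205197) + 231820 = 85839829/119835048 + 231820 = 27780246667189/119835048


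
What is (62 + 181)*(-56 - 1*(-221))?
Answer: 40095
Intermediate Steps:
(62 + 181)*(-56 - 1*(-221)) = 243*(-56 + 221) = 243*165 = 40095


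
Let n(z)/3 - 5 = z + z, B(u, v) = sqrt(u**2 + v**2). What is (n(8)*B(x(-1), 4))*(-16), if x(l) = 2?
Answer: -2016*sqrt(5) ≈ -4507.9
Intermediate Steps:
n(z) = 15 + 6*z (n(z) = 15 + 3*(z + z) = 15 + 3*(2*z) = 15 + 6*z)
(n(8)*B(x(-1), 4))*(-16) = ((15 + 6*8)*sqrt(2**2 + 4**2))*(-16) = ((15 + 48)*sqrt(4 + 16))*(-16) = (63*sqrt(20))*(-16) = (63*(2*sqrt(5)))*(-16) = (126*sqrt(5))*(-16) = -2016*sqrt(5)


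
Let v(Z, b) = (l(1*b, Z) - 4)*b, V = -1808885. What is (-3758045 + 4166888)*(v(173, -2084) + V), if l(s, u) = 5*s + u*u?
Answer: -17358371948115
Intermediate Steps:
l(s, u) = u² + 5*s (l(s, u) = 5*s + u² = u² + 5*s)
v(Z, b) = b*(-4 + Z² + 5*b) (v(Z, b) = ((Z² + 5*(1*b)) - 4)*b = ((Z² + 5*b) - 4)*b = (-4 + Z² + 5*b)*b = b*(-4 + Z² + 5*b))
(-3758045 + 4166888)*(v(173, -2084) + V) = (-3758045 + 4166888)*(-2084*(-4 + 173² + 5*(-2084)) - 1808885) = 408843*(-2084*(-4 + 29929 - 10420) - 1808885) = 408843*(-2084*19505 - 1808885) = 408843*(-40648420 - 1808885) = 408843*(-42457305) = -17358371948115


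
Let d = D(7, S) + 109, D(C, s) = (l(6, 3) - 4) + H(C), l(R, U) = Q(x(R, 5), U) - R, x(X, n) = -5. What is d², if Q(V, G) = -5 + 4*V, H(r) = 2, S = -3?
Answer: 5776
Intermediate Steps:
l(R, U) = -25 - R (l(R, U) = (-5 + 4*(-5)) - R = (-5 - 20) - R = -25 - R)
D(C, s) = -33 (D(C, s) = ((-25 - 1*6) - 4) + 2 = ((-25 - 6) - 4) + 2 = (-31 - 4) + 2 = -35 + 2 = -33)
d = 76 (d = -33 + 109 = 76)
d² = 76² = 5776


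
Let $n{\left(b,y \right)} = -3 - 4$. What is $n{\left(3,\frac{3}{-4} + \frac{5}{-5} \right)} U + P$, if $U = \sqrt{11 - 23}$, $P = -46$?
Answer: $-46 - 14 i \sqrt{3} \approx -46.0 - 24.249 i$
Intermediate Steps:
$n{\left(b,y \right)} = -7$
$U = 2 i \sqrt{3}$ ($U = \sqrt{-12} = 2 i \sqrt{3} \approx 3.4641 i$)
$n{\left(3,\frac{3}{-4} + \frac{5}{-5} \right)} U + P = - 7 \cdot 2 i \sqrt{3} - 46 = - 14 i \sqrt{3} - 46 = -46 - 14 i \sqrt{3}$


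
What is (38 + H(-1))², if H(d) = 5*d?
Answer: 1089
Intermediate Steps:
(38 + H(-1))² = (38 + 5*(-1))² = (38 - 5)² = 33² = 1089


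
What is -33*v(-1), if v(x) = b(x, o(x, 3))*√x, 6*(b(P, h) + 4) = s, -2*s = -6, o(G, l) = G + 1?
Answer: 231*I/2 ≈ 115.5*I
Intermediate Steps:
o(G, l) = 1 + G
s = 3 (s = -½*(-6) = 3)
b(P, h) = -7/2 (b(P, h) = -4 + (⅙)*3 = -4 + ½ = -7/2)
v(x) = -7*√x/2
-33*v(-1) = -(-231)*√(-1)/2 = -(-231)*I/2 = 231*I/2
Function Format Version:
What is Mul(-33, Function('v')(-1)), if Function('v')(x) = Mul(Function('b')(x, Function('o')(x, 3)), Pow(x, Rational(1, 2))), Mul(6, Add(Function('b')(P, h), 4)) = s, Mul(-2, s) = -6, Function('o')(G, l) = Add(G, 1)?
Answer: Mul(Rational(231, 2), I) ≈ Mul(115.50, I)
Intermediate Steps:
Function('o')(G, l) = Add(1, G)
s = 3 (s = Mul(Rational(-1, 2), -6) = 3)
Function('b')(P, h) = Rational(-7, 2) (Function('b')(P, h) = Add(-4, Mul(Rational(1, 6), 3)) = Add(-4, Rational(1, 2)) = Rational(-7, 2))
Function('v')(x) = Mul(Rational(-7, 2), Pow(x, Rational(1, 2)))
Mul(-33, Function('v')(-1)) = Mul(-33, Mul(Rational(-7, 2), Pow(-1, Rational(1, 2)))) = Mul(-33, Mul(Rational(-7, 2), I)) = Mul(Rational(231, 2), I)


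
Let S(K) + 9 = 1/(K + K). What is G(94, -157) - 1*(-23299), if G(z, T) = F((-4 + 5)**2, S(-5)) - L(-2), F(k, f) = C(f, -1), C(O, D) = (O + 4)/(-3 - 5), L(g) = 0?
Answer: 1863971/80 ≈ 23300.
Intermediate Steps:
S(K) = -9 + 1/(2*K) (S(K) = -9 + 1/(K + K) = -9 + 1/(2*K))
C(O, D) = -1/2 - O/8 (C(O, D) = (4 + O)/(-8) = (4 + O)*(-1/8) = -1/2 - O/8)
F(k, f) = -1/2 - f/8
G(z, T) = 51/80 (G(z, T) = (-1/2 - (-9 + (1/2)/(-5))/8) - 1*0 = (-1/2 - (-9 + (1/2)*(-1/5))/8) + 0 = (-1/2 - (-9 - 1/10)/8) + 0 = (-1/2 - 1/8*(-91/10)) + 0 = (-1/2 + 91/80) + 0 = 51/80 + 0 = 51/80)
G(94, -157) - 1*(-23299) = 51/80 - 1*(-23299) = 51/80 + 23299 = 1863971/80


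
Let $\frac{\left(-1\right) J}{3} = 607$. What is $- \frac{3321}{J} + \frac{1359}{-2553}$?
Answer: $\frac{667086}{516557} \approx 1.2914$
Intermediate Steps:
$J = -1821$ ($J = \left(-3\right) 607 = -1821$)
$- \frac{3321}{J} + \frac{1359}{-2553} = - \frac{3321}{-1821} + \frac{1359}{-2553} = \left(-3321\right) \left(- \frac{1}{1821}\right) + 1359 \left(- \frac{1}{2553}\right) = \frac{1107}{607} - \frac{453}{851} = \frac{667086}{516557}$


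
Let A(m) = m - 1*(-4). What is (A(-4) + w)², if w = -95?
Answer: 9025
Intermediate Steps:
A(m) = 4 + m (A(m) = m + 4 = 4 + m)
(A(-4) + w)² = ((4 - 4) - 95)² = (0 - 95)² = (-95)² = 9025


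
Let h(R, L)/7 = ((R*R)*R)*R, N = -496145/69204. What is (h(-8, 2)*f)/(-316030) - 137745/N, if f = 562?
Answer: 1359530694572/70948735 ≈ 19162.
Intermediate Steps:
N = -496145/69204 (N = -496145*1/69204 = -496145/69204 ≈ -7.1693)
h(R, L) = 7*R**4 (h(R, L) = 7*(((R*R)*R)*R) = 7*((R**2*R)*R) = 7*(R**3*R) = 7*R**4)
(h(-8, 2)*f)/(-316030) - 137745/N = ((7*(-8)**4)*562)/(-316030) - 137745/(-496145/69204) = ((7*4096)*562)*(-1/316030) - 137745*(-69204/496145) = (28672*562)*(-1/316030) + 1906500996/99229 = 16113664*(-1/316030) + 1906500996/99229 = -8056832/158015 + 1906500996/99229 = 1359530694572/70948735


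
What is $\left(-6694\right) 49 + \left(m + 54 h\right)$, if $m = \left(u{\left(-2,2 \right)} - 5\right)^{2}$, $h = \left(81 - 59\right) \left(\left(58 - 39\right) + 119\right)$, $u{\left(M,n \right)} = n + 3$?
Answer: $-164062$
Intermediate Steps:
$u{\left(M,n \right)} = 3 + n$
$h = 3036$ ($h = 22 \left(19 + 119\right) = 22 \cdot 138 = 3036$)
$m = 0$ ($m = \left(\left(3 + 2\right) - 5\right)^{2} = \left(5 - 5\right)^{2} = 0^{2} = 0$)
$\left(-6694\right) 49 + \left(m + 54 h\right) = \left(-6694\right) 49 + \left(0 + 54 \cdot 3036\right) = -328006 + \left(0 + 163944\right) = -328006 + 163944 = -164062$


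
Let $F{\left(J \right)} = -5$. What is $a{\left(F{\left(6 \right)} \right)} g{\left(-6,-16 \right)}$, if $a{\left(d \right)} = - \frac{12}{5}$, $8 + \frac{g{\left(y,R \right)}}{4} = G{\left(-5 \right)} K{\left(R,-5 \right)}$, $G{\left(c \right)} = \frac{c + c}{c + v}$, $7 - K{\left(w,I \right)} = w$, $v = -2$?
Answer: $- \frac{8352}{35} \approx -238.63$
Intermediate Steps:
$K{\left(w,I \right)} = 7 - w$
$G{\left(c \right)} = \frac{2 c}{-2 + c}$ ($G{\left(c \right)} = \frac{c + c}{c - 2} = \frac{2 c}{-2 + c}$)
$g{\left(y,R \right)} = 8 - \frac{40 R}{7}$ ($g{\left(y,R \right)} = -32 + 4 \cdot 2 \left(-5\right) \frac{1}{-2 - 5} \left(7 - R\right) = -32 + 4 \cdot 2 \left(-5\right) \frac{1}{-7} \left(7 - R\right) = -32 + 4 \cdot 2 \left(-5\right) \left(- \frac{1}{7}\right) \left(7 - R\right) = -32 + 4 \frac{10 \left(7 - R\right)}{7} = -32 + 4 \left(10 - \frac{10 R}{7}\right) = -32 - \left(-40 + \frac{40 R}{7}\right) = 8 - \frac{40 R}{7}$)
$a{\left(d \right)} = - \frac{12}{5}$ ($a{\left(d \right)} = \left(-12\right) \frac{1}{5} = - \frac{12}{5}$)
$a{\left(F{\left(6 \right)} \right)} g{\left(-6,-16 \right)} = - \frac{12 \left(8 - - \frac{640}{7}\right)}{5} = - \frac{12 \left(8 + \frac{640}{7}\right)}{5} = \left(- \frac{12}{5}\right) \frac{696}{7} = - \frac{8352}{35}$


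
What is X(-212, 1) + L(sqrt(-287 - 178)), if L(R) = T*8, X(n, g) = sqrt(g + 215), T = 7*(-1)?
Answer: -56 + 6*sqrt(6) ≈ -41.303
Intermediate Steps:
T = -7
X(n, g) = sqrt(215 + g)
L(R) = -56 (L(R) = -7*8 = -56)
X(-212, 1) + L(sqrt(-287 - 178)) = sqrt(215 + 1) - 56 = sqrt(216) - 56 = 6*sqrt(6) - 56 = -56 + 6*sqrt(6)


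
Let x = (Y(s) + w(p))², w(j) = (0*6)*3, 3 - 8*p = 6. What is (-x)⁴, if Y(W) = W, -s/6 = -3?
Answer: 11019960576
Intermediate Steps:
s = 18 (s = -6*(-3) = 18)
p = -3/8 (p = 3/8 - ⅛*6 = 3/8 - ¾ = -3/8 ≈ -0.37500)
w(j) = 0 (w(j) = 0*3 = 0)
x = 324 (x = (18 + 0)² = 18² = 324)
(-x)⁴ = (-1*324)⁴ = (-324)⁴ = 11019960576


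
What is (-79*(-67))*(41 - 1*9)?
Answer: 169376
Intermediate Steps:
(-79*(-67))*(41 - 1*9) = 5293*(41 - 9) = 5293*32 = 169376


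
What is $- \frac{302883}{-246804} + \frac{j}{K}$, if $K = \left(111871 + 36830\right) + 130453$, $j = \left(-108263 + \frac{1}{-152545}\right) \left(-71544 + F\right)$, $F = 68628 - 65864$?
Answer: $\frac{9345254340804782117}{350326323883724} \approx 26676.0$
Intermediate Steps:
$F = 2764$
$j = \frac{227180055746016}{30509}$ ($j = \left(-108263 + \frac{1}{-152545}\right) \left(-71544 + 2764\right) = \left(-108263 - \frac{1}{152545}\right) \left(-68780\right) = \left(- \frac{16514979336}{152545}\right) \left(-68780\right) = \frac{227180055746016}{30509} \approx 7.4463 \cdot 10^{9}$)
$K = 279154$ ($K = 148701 + 130453 = 279154$)
$- \frac{302883}{-246804} + \frac{j}{K} = - \frac{302883}{-246804} + \frac{227180055746016}{30509 \cdot 279154} = \left(-302883\right) \left(- \frac{1}{246804}\right) + \frac{227180055746016}{30509} \cdot \frac{1}{279154} = \frac{100961}{82268} + \frac{113590027873008}{4258354693} = \frac{9345254340804782117}{350326323883724}$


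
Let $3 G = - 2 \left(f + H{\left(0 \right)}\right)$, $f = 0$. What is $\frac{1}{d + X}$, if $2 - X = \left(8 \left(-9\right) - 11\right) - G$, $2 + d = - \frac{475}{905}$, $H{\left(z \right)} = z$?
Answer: $\frac{181}{14928} \approx 0.012125$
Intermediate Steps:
$d = - \frac{457}{181}$ ($d = -2 - \frac{475}{905} = -2 - \frac{95}{181} = - \frac{457}{181} \approx -2.5249$)
$G = 0$ ($G = \frac{\left(-1\right) 2 \left(0 + 0\right)}{3} = \frac{\left(-1\right) 2 \cdot 0}{3} = \frac{\left(-1\right) 0}{3} = \frac{1}{3} \cdot 0 = 0$)
$X = 85$ ($X = 2 - \left(\left(8 \left(-9\right) - 11\right) - 0\right) = 2 - \left(\left(-72 - 11\right) + 0\right) = 2 - \left(-83 + 0\right) = 2 - -83 = 2 + 83 = 85$)
$\frac{1}{d + X} = \frac{1}{- \frac{457}{181} + 85} = \frac{1}{\frac{14928}{181}} = \frac{181}{14928}$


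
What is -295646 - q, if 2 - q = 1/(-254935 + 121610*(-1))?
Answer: -111324776161/376545 ≈ -2.9565e+5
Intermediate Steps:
q = 753091/376545 (q = 2 - 1/(-254935 + 121610*(-1)) = 2 - 1/(-254935 - 121610) = 2 - 1/(-376545) = 2 - 1*(-1/376545) = 2 + 1/376545 = 753091/376545 ≈ 2.0000)
-295646 - q = -295646 - 1*753091/376545 = -295646 - 753091/376545 = -111324776161/376545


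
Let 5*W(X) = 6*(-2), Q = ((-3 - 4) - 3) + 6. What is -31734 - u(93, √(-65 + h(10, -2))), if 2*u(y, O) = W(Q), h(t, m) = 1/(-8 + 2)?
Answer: -158664/5 ≈ -31733.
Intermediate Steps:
h(t, m) = -⅙ (h(t, m) = 1/(-6) = -⅙)
Q = -4 (Q = (-7 - 3) + 6 = -10 + 6 = -4)
W(X) = -12/5 (W(X) = (6*(-2))/5 = (⅕)*(-12) = -12/5)
u(y, O) = -6/5 (u(y, O) = (½)*(-12/5) = -6/5)
-31734 - u(93, √(-65 + h(10, -2))) = -31734 - 1*(-6/5) = -31734 + 6/5 = -158664/5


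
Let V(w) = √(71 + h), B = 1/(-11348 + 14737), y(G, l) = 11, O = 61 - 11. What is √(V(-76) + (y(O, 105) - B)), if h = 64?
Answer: √(126335142 + 34455963*√15)/3389 ≈ 4.7559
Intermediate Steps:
O = 50
B = 1/3389 ≈ 0.00029507
V(w) = 3*√15 (V(w) = √(71 + 64) = √135 = 3*√15)
√(V(-76) + (y(O, 105) - B)) = √(3*√15 + (11 - 1*1/3389)) = √(3*√15 + (11 - 1/3389)) = √(3*√15 + 37278/3389) = √(37278/3389 + 3*√15)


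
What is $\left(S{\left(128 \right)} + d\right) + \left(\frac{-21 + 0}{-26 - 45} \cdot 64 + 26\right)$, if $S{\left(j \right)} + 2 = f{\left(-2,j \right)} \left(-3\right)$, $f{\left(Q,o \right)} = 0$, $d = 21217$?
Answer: $\frac{1509455}{71} \approx 21260.0$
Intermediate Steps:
$S{\left(j \right)} = -2$ ($S{\left(j \right)} = -2 + 0 \left(-3\right) = -2 + 0 = -2$)
$\left(S{\left(128 \right)} + d\right) + \left(\frac{-21 + 0}{-26 - 45} \cdot 64 + 26\right) = \left(-2 + 21217\right) + \left(\frac{-21 + 0}{-26 - 45} \cdot 64 + 26\right) = 21215 + \left(- \frac{21}{-71} \cdot 64 + 26\right) = 21215 + \left(\left(-21\right) \left(- \frac{1}{71}\right) 64 + 26\right) = 21215 + \left(\frac{21}{71} \cdot 64 + 26\right) = 21215 + \left(\frac{1344}{71} + 26\right) = 21215 + \frac{3190}{71} = \frac{1509455}{71}$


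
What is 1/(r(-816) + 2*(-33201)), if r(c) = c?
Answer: -1/67218 ≈ -1.4877e-5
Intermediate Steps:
1/(r(-816) + 2*(-33201)) = 1/(-816 + 2*(-33201)) = 1/(-816 - 66402) = 1/(-67218) = -1/67218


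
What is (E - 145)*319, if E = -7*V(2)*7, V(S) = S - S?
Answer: -46255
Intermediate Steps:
V(S) = 0
E = 0 (E = -7*0*7 = 0*7 = 0)
(E - 145)*319 = (0 - 145)*319 = -145*319 = -46255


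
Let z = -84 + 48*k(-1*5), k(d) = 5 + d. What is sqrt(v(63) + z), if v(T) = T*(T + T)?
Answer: sqrt(7854) ≈ 88.623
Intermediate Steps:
v(T) = 2*T**2 (v(T) = T*(2*T) = 2*T**2)
z = -84 (z = -84 + 48*(5 - 1*5) = -84 + 48*(5 - 5) = -84 + 48*0 = -84 + 0 = -84)
sqrt(v(63) + z) = sqrt(2*63**2 - 84) = sqrt(2*3969 - 84) = sqrt(7938 - 84) = sqrt(7854)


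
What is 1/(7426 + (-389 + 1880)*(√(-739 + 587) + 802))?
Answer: 150401/181005924947 - 1491*I*√38/724023699788 ≈ 8.3092e-7 - 1.2695e-8*I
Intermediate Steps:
1/(7426 + (-389 + 1880)*(√(-739 + 587) + 802)) = 1/(7426 + 1491*(√(-152) + 802)) = 1/(7426 + 1491*(2*I*√38 + 802)) = 1/(7426 + 1491*(802 + 2*I*√38)) = 1/(7426 + (1195782 + 2982*I*√38)) = 1/(1203208 + 2982*I*√38)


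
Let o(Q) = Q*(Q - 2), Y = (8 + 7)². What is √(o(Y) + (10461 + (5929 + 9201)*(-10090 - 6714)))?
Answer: 2*I*√63545971 ≈ 15943.0*I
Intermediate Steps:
Y = 225 (Y = 15² = 225)
o(Q) = Q*(-2 + Q)
√(o(Y) + (10461 + (5929 + 9201)*(-10090 - 6714))) = √(225*(-2 + 225) + (10461 + (5929 + 9201)*(-10090 - 6714))) = √(225*223 + (10461 + 15130*(-16804))) = √(50175 + (10461 - 254244520)) = √(50175 - 254234059) = √(-254183884) = 2*I*√63545971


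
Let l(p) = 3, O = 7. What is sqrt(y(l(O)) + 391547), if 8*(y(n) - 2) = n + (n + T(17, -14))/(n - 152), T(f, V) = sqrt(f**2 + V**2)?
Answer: sqrt(139084601896 - 298*sqrt(485))/596 ≈ 625.74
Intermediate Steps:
T(f, V) = sqrt(V**2 + f**2)
y(n) = 2 + n/8 + (n + sqrt(485))/(8*(-152 + n)) (y(n) = 2 + (n + (n + sqrt((-14)**2 + 17**2))/(n - 152))/8 = 2 + (n + (n + sqrt(196 + 289))/(-152 + n))/8 = 2 + (n + (n + sqrt(485))/(-152 + n))/8 = 2 + (n/8 + (n + sqrt(485))/(8*(-152 + n))) = 2 + n/8 + (n + sqrt(485))/(8*(-152 + n)))
sqrt(y(l(O)) + 391547) = sqrt((-2432 + sqrt(485) + 3**2 - 135*3)/(8*(-152 + 3)) + 391547) = sqrt((1/8)*(-2432 + sqrt(485) + 9 - 405)/(-149) + 391547) = sqrt((1/8)*(-1/149)*(-2828 + sqrt(485)) + 391547) = sqrt((707/298 - sqrt(485)/1192) + 391547) = sqrt(116681713/298 - sqrt(485)/1192)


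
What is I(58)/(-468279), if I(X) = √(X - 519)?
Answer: -I*√461/468279 ≈ -4.5851e-5*I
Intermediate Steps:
I(X) = √(-519 + X)
I(58)/(-468279) = √(-519 + 58)/(-468279) = √(-461)*(-1/468279) = (I*√461)*(-1/468279) = -I*√461/468279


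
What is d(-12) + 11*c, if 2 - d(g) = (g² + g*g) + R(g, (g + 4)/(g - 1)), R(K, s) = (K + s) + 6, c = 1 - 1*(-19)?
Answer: -788/13 ≈ -60.615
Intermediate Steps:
c = 20 (c = 1 + 19 = 20)
R(K, s) = 6 + K + s
d(g) = -4 - g - 2*g² - (4 + g)/(-1 + g) (d(g) = 2 - ((g² + g*g) + (6 + g + (g + 4)/(g - 1))) = 2 - ((g² + g²) + (6 + g + (4 + g)/(-1 + g))) = 2 - (2*g² + (6 + g + (4 + g)/(-1 + g))) = 2 - (6 + g + 2*g² + (4 + g)/(-1 + g)) = 2 + (-6 - g - 2*g² - (4 + g)/(-1 + g)) = -4 - g - 2*g² - (4 + g)/(-1 + g))
d(-12) + 11*c = -12*(-4 - 12 - 2*(-12)²)/(-1 - 12) + 11*20 = -12*(-4 - 12 - 2*144)/(-13) + 220 = -12*(-1/13)*(-4 - 12 - 288) + 220 = -12*(-1/13)*(-304) + 220 = -3648/13 + 220 = -788/13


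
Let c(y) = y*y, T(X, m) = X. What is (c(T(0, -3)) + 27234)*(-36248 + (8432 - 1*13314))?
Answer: -1120134420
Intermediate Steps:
c(y) = y²
(c(T(0, -3)) + 27234)*(-36248 + (8432 - 1*13314)) = (0² + 27234)*(-36248 + (8432 - 1*13314)) = (0 + 27234)*(-36248 + (8432 - 13314)) = 27234*(-36248 - 4882) = 27234*(-41130) = -1120134420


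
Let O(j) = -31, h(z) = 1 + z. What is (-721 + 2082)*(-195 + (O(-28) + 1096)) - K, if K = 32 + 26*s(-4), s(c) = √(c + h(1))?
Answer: 1184038 - 26*I*√2 ≈ 1.184e+6 - 36.77*I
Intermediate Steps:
s(c) = √(2 + c) (s(c) = √(c + (1 + 1)) = √(c + 2) = √(2 + c))
K = 32 + 26*I*√2 (K = 32 + 26*√(2 - 4) = 32 + 26*√(-2) = 32 + 26*(I*√2) = 32 + 26*I*√2 ≈ 32.0 + 36.77*I)
(-721 + 2082)*(-195 + (O(-28) + 1096)) - K = (-721 + 2082)*(-195 + (-31 + 1096)) - (32 + 26*I*√2) = 1361*(-195 + 1065) + (-32 - 26*I*√2) = 1361*870 + (-32 - 26*I*√2) = 1184070 + (-32 - 26*I*√2) = 1184038 - 26*I*√2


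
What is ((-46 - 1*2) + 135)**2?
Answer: 7569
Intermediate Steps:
((-46 - 1*2) + 135)**2 = ((-46 - 2) + 135)**2 = (-48 + 135)**2 = 87**2 = 7569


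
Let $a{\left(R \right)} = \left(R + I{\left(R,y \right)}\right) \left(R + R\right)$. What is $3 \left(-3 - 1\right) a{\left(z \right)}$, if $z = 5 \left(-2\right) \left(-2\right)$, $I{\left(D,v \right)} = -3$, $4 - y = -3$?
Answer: $-8160$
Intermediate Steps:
$y = 7$ ($y = 4 - -3 = 4 + 3 = 7$)
$z = 20$ ($z = \left(-10\right) \left(-2\right) = 20$)
$a{\left(R \right)} = 2 R \left(-3 + R\right)$ ($a{\left(R \right)} = \left(R - 3\right) \left(R + R\right) = \left(-3 + R\right) 2 R = 2 R \left(-3 + R\right)$)
$3 \left(-3 - 1\right) a{\left(z \right)} = 3 \left(-3 - 1\right) 2 \cdot 20 \left(-3 + 20\right) = 3 \left(-4\right) 2 \cdot 20 \cdot 17 = \left(-12\right) 680 = -8160$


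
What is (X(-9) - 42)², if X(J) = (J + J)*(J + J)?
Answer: 79524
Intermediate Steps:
X(J) = 4*J² (X(J) = (2*J)*(2*J) = 4*J²)
(X(-9) - 42)² = (4*(-9)² - 42)² = (4*81 - 42)² = (324 - 42)² = 282² = 79524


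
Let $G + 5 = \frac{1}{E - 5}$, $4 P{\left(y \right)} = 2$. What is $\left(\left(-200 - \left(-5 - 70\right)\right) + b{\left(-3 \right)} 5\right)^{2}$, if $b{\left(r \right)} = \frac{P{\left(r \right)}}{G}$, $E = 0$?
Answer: $\frac{42575625}{2704} \approx 15745.0$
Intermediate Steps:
$P{\left(y \right)} = \frac{1}{2}$ ($P{\left(y \right)} = \frac{1}{4} \cdot 2 = \frac{1}{2}$)
$G = - \frac{26}{5}$ ($G = -5 + \frac{1}{0 - 5} = -5 + \frac{1}{-5} = -5 - \frac{1}{5} = - \frac{26}{5} \approx -5.2$)
$b{\left(r \right)} = - \frac{5}{52}$ ($b{\left(r \right)} = \frac{1}{2 \left(- \frac{26}{5}\right)} = \frac{1}{2} \left(- \frac{5}{26}\right) = - \frac{5}{52}$)
$\left(\left(-200 - \left(-5 - 70\right)\right) + b{\left(-3 \right)} 5\right)^{2} = \left(\left(-200 - \left(-5 - 70\right)\right) - \frac{25}{52}\right)^{2} = \left(\left(-200 - -75\right) - \frac{25}{52}\right)^{2} = \left(\left(-200 + 75\right) - \frac{25}{52}\right)^{2} = \left(-125 - \frac{25}{52}\right)^{2} = \left(- \frac{6525}{52}\right)^{2} = \frac{42575625}{2704}$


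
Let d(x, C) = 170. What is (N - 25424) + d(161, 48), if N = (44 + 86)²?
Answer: -8354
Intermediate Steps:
N = 16900 (N = 130² = 16900)
(N - 25424) + d(161, 48) = (16900 - 25424) + 170 = -8524 + 170 = -8354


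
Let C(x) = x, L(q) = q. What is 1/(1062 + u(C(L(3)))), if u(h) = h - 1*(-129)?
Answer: 1/1194 ≈ 0.00083752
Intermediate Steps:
u(h) = 129 + h (u(h) = h + 129 = 129 + h)
1/(1062 + u(C(L(3)))) = 1/(1062 + (129 + 3)) = 1/(1062 + 132) = 1/1194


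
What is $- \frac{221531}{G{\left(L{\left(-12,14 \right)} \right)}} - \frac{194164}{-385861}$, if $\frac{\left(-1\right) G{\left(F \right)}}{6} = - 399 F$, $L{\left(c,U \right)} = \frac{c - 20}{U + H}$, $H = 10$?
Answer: $\frac{12299992097}{175952616} \approx 69.905$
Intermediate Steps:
$L{\left(c,U \right)} = \frac{-20 + c}{10 + U}$ ($L{\left(c,U \right)} = \frac{c - 20}{U + 10} = \frac{-20 + c}{10 + U}$)
$G{\left(F \right)} = 2394 F$ ($G{\left(F \right)} = - 6 \left(- 399 F\right) = 2394 F$)
$- \frac{221531}{G{\left(L{\left(-12,14 \right)} \right)}} - \frac{194164}{-385861} = - \frac{221531}{2394 \frac{-20 - 12}{10 + 14}} - \frac{194164}{-385861} = - \frac{221531}{2394 \cdot \frac{1}{24} \left(-32\right)} - - \frac{194164}{385861} = - \frac{221531}{2394 \cdot \frac{1}{24} \left(-32\right)} + \frac{194164}{385861} = - \frac{221531}{2394 \left(- \frac{4}{3}\right)} + \frac{194164}{385861} = - \frac{221531}{-3192} + \frac{194164}{385861} = \left(-221531\right) \left(- \frac{1}{3192}\right) + \frac{194164}{385861} = \frac{221531}{3192} + \frac{194164}{385861} = \frac{12299992097}{175952616}$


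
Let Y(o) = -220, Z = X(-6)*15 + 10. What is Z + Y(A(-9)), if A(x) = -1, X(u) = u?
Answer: -300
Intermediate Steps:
Z = -80 (Z = -6*15 + 10 = -90 + 10 = -80)
Z + Y(A(-9)) = -80 - 220 = -300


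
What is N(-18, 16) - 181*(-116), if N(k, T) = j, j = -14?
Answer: 20982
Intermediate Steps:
N(k, T) = -14
N(-18, 16) - 181*(-116) = -14 - 181*(-116) = -14 + 20996 = 20982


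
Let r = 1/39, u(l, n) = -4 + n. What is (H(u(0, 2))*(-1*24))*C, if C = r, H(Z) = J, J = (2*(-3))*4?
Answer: 192/13 ≈ 14.769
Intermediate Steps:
J = -24 (J = -6*4 = -24)
H(Z) = -24
r = 1/39 ≈ 0.025641
C = 1/39 ≈ 0.025641
(H(u(0, 2))*(-1*24))*C = -(-24)*24*(1/39) = -24*(-24)*(1/39) = 576*(1/39) = 192/13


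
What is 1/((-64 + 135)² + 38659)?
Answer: 1/43700 ≈ 2.2883e-5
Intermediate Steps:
1/((-64 + 135)² + 38659) = 1/(71² + 38659) = 1/(5041 + 38659) = 1/43700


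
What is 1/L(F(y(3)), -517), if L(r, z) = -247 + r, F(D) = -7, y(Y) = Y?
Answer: -1/254 ≈ -0.0039370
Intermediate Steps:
1/L(F(y(3)), -517) = 1/(-247 - 7) = 1/(-254) = -1/254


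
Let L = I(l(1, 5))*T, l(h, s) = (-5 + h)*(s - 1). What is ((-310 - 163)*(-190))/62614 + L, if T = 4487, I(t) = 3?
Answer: 421468462/31307 ≈ 13462.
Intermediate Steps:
l(h, s) = (-1 + s)*(-5 + h) (l(h, s) = (-5 + h)*(-1 + s) = (-1 + s)*(-5 + h))
L = 13461 (L = 3*4487 = 13461)
((-310 - 163)*(-190))/62614 + L = ((-310 - 163)*(-190))/62614 + 13461 = -473*(-190)*(1/62614) + 13461 = 89870*(1/62614) + 13461 = 44935/31307 + 13461 = 421468462/31307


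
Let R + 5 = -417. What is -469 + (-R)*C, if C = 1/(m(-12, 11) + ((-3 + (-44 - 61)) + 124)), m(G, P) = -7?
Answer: -3799/9 ≈ -422.11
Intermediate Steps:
R = -422 (R = -5 - 417 = -422)
C = ⅑ (C = 1/(-7 + ((-3 + (-44 - 61)) + 124)) = 1/(-7 + ((-3 - 105) + 124)) = 1/(-7 + (-108 + 124)) = 1/(-7 + 16) = 1/9 = ⅑ ≈ 0.11111)
-469 + (-R)*C = -469 - 1*(-422)*(⅑) = -469 + 422*(⅑) = -469 + 422/9 = -3799/9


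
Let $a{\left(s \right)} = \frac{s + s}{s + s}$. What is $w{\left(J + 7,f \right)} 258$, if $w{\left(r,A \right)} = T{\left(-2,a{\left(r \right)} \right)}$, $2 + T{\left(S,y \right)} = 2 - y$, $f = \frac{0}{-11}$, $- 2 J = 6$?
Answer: $-258$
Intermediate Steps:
$J = -3$ ($J = \left(- \frac{1}{2}\right) 6 = -3$)
$f = 0$ ($f = 0 \left(- \frac{1}{11}\right) = 0$)
$a{\left(s \right)} = 1$ ($a{\left(s \right)} = \frac{2 s}{2 s} = 2 s \frac{1}{2 s} = 1$)
$T{\left(S,y \right)} = - y$ ($T{\left(S,y \right)} = -2 - \left(-2 + y\right) = - y$)
$w{\left(r,A \right)} = -1$ ($w{\left(r,A \right)} = \left(-1\right) 1 = -1$)
$w{\left(J + 7,f \right)} 258 = \left(-1\right) 258 = -258$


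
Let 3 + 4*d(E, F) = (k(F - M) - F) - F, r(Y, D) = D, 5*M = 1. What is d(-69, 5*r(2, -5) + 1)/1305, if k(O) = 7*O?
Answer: -311/13050 ≈ -0.023831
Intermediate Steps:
M = 1/5 (M = (1/5)*1 = 1/5 ≈ 0.20000)
d(E, F) = -11/10 + 5*F/4 (d(E, F) = -3/4 + ((7*(F - 1*1/5) - F) - F)/4 = -3/4 + ((7*(F - 1/5) - F) - F)/4 = -3/4 + ((7*(-1/5 + F) - F) - F)/4 = -3/4 + (((-7/5 + 7*F) - F) - F)/4 = -3/4 + ((-7/5 + 6*F) - F)/4 = -3/4 + (-7/5 + 5*F)/4 = -3/4 + (-7/20 + 5*F/4) = -11/10 + 5*F/4)
d(-69, 5*r(2, -5) + 1)/1305 = (-11/10 + 5*(5*(-5) + 1)/4)/1305 = (-11/10 + 5*(-25 + 1)/4)*(1/1305) = (-11/10 + (5/4)*(-24))*(1/1305) = (-11/10 - 30)*(1/1305) = -311/10*1/1305 = -311/13050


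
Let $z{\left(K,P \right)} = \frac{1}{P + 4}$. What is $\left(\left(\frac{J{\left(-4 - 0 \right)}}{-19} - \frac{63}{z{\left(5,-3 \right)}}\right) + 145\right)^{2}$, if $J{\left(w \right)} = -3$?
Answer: $\frac{2436721}{361} \approx 6749.9$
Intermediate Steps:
$z{\left(K,P \right)} = \frac{1}{4 + P}$
$\left(\left(\frac{J{\left(-4 - 0 \right)}}{-19} - \frac{63}{z{\left(5,-3 \right)}}\right) + 145\right)^{2} = \left(\left(- \frac{3}{-19} - \frac{63}{\frac{1}{4 - 3}}\right) + 145\right)^{2} = \left(\left(\left(-3\right) \left(- \frac{1}{19}\right) - \frac{63}{1^{-1}}\right) + 145\right)^{2} = \left(\left(\frac{3}{19} - \frac{63}{1}\right) + 145\right)^{2} = \left(\left(\frac{3}{19} - 63\right) + 145\right)^{2} = \left(- \frac{1194}{19} + 145\right)^{2} = \left(\frac{1561}{19}\right)^{2} = \frac{2436721}{361}$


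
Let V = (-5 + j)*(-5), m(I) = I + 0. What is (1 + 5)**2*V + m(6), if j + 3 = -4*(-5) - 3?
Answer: -1614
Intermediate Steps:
m(I) = I
j = 14 (j = -3 + (-4*(-5) - 3) = -3 + (20 - 3) = -3 + 17 = 14)
V = -45 (V = (-5 + 14)*(-5) = 9*(-5) = -45)
(1 + 5)**2*V + m(6) = (1 + 5)**2*(-45) + 6 = 6**2*(-45) + 6 = 36*(-45) + 6 = -1620 + 6 = -1614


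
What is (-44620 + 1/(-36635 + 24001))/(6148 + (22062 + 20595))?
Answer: -563729081/616602370 ≈ -0.91425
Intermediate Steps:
(-44620 + 1/(-36635 + 24001))/(6148 + (22062 + 20595)) = (-44620 + 1/(-12634))/(6148 + 42657) = (-44620 - 1/12634)/48805 = -563729081/12634*1/48805 = -563729081/616602370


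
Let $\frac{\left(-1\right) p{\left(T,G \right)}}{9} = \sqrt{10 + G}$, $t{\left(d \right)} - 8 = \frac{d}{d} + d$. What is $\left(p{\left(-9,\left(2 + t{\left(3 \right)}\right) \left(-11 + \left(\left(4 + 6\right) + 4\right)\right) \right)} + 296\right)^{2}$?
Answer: $91828 - 10656 \sqrt{13} \approx 53407.0$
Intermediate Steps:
$t{\left(d \right)} = 9 + d$ ($t{\left(d \right)} = 8 + \left(\frac{d}{d} + d\right) = 8 + \left(1 + d\right) = 9 + d$)
$p{\left(T,G \right)} = - 9 \sqrt{10 + G}$
$\left(p{\left(-9,\left(2 + t{\left(3 \right)}\right) \left(-11 + \left(\left(4 + 6\right) + 4\right)\right) \right)} + 296\right)^{2} = \left(- 9 \sqrt{10 + \left(2 + \left(9 + 3\right)\right) \left(-11 + \left(\left(4 + 6\right) + 4\right)\right)} + 296\right)^{2} = \left(- 9 \sqrt{10 + \left(2 + 12\right) \left(-11 + \left(10 + 4\right)\right)} + 296\right)^{2} = \left(- 9 \sqrt{10 + 14 \left(-11 + 14\right)} + 296\right)^{2} = \left(- 9 \sqrt{10 + 14 \cdot 3} + 296\right)^{2} = \left(- 9 \sqrt{10 + 42} + 296\right)^{2} = \left(- 9 \sqrt{52} + 296\right)^{2} = \left(- 9 \cdot 2 \sqrt{13} + 296\right)^{2} = \left(- 18 \sqrt{13} + 296\right)^{2} = \left(296 - 18 \sqrt{13}\right)^{2}$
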